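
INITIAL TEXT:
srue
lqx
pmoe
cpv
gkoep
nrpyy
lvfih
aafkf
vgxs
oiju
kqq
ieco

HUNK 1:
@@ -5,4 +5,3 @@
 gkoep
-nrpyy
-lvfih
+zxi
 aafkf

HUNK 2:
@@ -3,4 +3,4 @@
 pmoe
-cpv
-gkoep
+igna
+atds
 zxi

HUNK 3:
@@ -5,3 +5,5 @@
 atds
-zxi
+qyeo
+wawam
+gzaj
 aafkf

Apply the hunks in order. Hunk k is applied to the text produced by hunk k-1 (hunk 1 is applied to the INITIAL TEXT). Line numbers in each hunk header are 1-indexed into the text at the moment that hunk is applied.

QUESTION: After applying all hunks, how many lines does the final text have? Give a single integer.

Hunk 1: at line 5 remove [nrpyy,lvfih] add [zxi] -> 11 lines: srue lqx pmoe cpv gkoep zxi aafkf vgxs oiju kqq ieco
Hunk 2: at line 3 remove [cpv,gkoep] add [igna,atds] -> 11 lines: srue lqx pmoe igna atds zxi aafkf vgxs oiju kqq ieco
Hunk 3: at line 5 remove [zxi] add [qyeo,wawam,gzaj] -> 13 lines: srue lqx pmoe igna atds qyeo wawam gzaj aafkf vgxs oiju kqq ieco
Final line count: 13

Answer: 13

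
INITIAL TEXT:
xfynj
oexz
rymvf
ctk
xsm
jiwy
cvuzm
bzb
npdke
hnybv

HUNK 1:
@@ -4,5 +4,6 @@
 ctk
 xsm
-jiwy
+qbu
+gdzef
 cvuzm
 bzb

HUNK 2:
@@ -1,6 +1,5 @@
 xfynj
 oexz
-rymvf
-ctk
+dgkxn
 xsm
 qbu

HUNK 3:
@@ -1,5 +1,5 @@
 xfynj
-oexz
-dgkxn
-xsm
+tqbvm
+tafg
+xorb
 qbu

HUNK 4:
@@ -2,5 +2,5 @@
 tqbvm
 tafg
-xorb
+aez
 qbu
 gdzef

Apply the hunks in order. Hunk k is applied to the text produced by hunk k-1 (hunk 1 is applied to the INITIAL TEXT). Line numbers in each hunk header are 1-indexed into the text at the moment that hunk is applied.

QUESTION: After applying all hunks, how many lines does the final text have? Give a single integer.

Hunk 1: at line 4 remove [jiwy] add [qbu,gdzef] -> 11 lines: xfynj oexz rymvf ctk xsm qbu gdzef cvuzm bzb npdke hnybv
Hunk 2: at line 1 remove [rymvf,ctk] add [dgkxn] -> 10 lines: xfynj oexz dgkxn xsm qbu gdzef cvuzm bzb npdke hnybv
Hunk 3: at line 1 remove [oexz,dgkxn,xsm] add [tqbvm,tafg,xorb] -> 10 lines: xfynj tqbvm tafg xorb qbu gdzef cvuzm bzb npdke hnybv
Hunk 4: at line 2 remove [xorb] add [aez] -> 10 lines: xfynj tqbvm tafg aez qbu gdzef cvuzm bzb npdke hnybv
Final line count: 10

Answer: 10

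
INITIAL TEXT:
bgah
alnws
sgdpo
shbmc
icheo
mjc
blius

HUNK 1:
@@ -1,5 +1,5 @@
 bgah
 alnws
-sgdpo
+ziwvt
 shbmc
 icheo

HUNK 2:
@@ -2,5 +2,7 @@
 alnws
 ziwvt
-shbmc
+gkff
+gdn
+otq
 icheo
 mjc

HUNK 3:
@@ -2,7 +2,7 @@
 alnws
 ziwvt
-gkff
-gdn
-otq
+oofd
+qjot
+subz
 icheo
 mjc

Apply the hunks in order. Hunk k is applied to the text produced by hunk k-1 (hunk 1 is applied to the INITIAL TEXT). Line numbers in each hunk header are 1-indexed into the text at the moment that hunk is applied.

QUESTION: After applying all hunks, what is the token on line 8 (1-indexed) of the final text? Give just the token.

Answer: mjc

Derivation:
Hunk 1: at line 1 remove [sgdpo] add [ziwvt] -> 7 lines: bgah alnws ziwvt shbmc icheo mjc blius
Hunk 2: at line 2 remove [shbmc] add [gkff,gdn,otq] -> 9 lines: bgah alnws ziwvt gkff gdn otq icheo mjc blius
Hunk 3: at line 2 remove [gkff,gdn,otq] add [oofd,qjot,subz] -> 9 lines: bgah alnws ziwvt oofd qjot subz icheo mjc blius
Final line 8: mjc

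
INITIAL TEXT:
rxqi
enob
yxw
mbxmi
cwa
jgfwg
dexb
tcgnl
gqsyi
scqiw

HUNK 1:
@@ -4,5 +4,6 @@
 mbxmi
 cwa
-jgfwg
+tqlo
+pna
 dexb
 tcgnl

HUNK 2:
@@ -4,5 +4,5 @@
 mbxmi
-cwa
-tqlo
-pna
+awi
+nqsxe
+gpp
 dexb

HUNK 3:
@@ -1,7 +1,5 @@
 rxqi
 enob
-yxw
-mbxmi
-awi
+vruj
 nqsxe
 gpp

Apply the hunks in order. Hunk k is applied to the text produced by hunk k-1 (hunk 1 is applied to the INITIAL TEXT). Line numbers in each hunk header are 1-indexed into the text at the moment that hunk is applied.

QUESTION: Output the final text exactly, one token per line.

Answer: rxqi
enob
vruj
nqsxe
gpp
dexb
tcgnl
gqsyi
scqiw

Derivation:
Hunk 1: at line 4 remove [jgfwg] add [tqlo,pna] -> 11 lines: rxqi enob yxw mbxmi cwa tqlo pna dexb tcgnl gqsyi scqiw
Hunk 2: at line 4 remove [cwa,tqlo,pna] add [awi,nqsxe,gpp] -> 11 lines: rxqi enob yxw mbxmi awi nqsxe gpp dexb tcgnl gqsyi scqiw
Hunk 3: at line 1 remove [yxw,mbxmi,awi] add [vruj] -> 9 lines: rxqi enob vruj nqsxe gpp dexb tcgnl gqsyi scqiw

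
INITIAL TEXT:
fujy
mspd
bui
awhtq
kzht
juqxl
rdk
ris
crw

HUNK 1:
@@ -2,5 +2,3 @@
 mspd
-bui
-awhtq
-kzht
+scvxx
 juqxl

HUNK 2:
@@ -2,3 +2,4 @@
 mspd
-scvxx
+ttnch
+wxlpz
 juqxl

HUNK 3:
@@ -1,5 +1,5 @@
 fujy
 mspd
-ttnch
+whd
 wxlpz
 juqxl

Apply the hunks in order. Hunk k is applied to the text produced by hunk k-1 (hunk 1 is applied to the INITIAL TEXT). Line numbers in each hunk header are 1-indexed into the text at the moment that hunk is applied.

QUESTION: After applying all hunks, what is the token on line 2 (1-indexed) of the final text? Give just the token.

Hunk 1: at line 2 remove [bui,awhtq,kzht] add [scvxx] -> 7 lines: fujy mspd scvxx juqxl rdk ris crw
Hunk 2: at line 2 remove [scvxx] add [ttnch,wxlpz] -> 8 lines: fujy mspd ttnch wxlpz juqxl rdk ris crw
Hunk 3: at line 1 remove [ttnch] add [whd] -> 8 lines: fujy mspd whd wxlpz juqxl rdk ris crw
Final line 2: mspd

Answer: mspd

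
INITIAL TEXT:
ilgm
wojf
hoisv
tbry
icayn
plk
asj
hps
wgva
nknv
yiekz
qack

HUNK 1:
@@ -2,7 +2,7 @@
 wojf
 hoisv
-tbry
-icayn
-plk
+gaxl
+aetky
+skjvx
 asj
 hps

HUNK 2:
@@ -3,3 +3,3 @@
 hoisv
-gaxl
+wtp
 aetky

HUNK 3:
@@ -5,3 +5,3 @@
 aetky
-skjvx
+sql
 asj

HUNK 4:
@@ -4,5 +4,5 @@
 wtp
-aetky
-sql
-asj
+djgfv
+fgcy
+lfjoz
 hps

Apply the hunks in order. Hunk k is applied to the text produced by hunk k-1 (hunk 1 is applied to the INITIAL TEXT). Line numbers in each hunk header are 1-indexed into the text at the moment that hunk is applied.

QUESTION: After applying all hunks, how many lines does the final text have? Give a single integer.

Answer: 12

Derivation:
Hunk 1: at line 2 remove [tbry,icayn,plk] add [gaxl,aetky,skjvx] -> 12 lines: ilgm wojf hoisv gaxl aetky skjvx asj hps wgva nknv yiekz qack
Hunk 2: at line 3 remove [gaxl] add [wtp] -> 12 lines: ilgm wojf hoisv wtp aetky skjvx asj hps wgva nknv yiekz qack
Hunk 3: at line 5 remove [skjvx] add [sql] -> 12 lines: ilgm wojf hoisv wtp aetky sql asj hps wgva nknv yiekz qack
Hunk 4: at line 4 remove [aetky,sql,asj] add [djgfv,fgcy,lfjoz] -> 12 lines: ilgm wojf hoisv wtp djgfv fgcy lfjoz hps wgva nknv yiekz qack
Final line count: 12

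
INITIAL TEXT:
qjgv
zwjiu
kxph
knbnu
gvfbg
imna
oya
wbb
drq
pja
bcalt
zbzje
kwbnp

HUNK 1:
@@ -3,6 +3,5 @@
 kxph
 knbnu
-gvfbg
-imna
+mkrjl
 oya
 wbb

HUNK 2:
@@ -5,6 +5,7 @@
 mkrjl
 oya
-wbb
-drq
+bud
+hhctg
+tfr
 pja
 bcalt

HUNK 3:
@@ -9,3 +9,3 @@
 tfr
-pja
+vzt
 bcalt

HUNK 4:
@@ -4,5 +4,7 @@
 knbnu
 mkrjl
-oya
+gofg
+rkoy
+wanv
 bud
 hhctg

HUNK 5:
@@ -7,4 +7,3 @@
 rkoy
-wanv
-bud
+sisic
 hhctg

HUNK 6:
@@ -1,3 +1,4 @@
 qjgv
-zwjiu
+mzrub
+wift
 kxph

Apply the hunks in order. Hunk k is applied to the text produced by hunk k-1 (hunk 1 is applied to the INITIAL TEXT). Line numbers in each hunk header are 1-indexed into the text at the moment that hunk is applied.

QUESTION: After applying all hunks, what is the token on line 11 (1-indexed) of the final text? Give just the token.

Answer: tfr

Derivation:
Hunk 1: at line 3 remove [gvfbg,imna] add [mkrjl] -> 12 lines: qjgv zwjiu kxph knbnu mkrjl oya wbb drq pja bcalt zbzje kwbnp
Hunk 2: at line 5 remove [wbb,drq] add [bud,hhctg,tfr] -> 13 lines: qjgv zwjiu kxph knbnu mkrjl oya bud hhctg tfr pja bcalt zbzje kwbnp
Hunk 3: at line 9 remove [pja] add [vzt] -> 13 lines: qjgv zwjiu kxph knbnu mkrjl oya bud hhctg tfr vzt bcalt zbzje kwbnp
Hunk 4: at line 4 remove [oya] add [gofg,rkoy,wanv] -> 15 lines: qjgv zwjiu kxph knbnu mkrjl gofg rkoy wanv bud hhctg tfr vzt bcalt zbzje kwbnp
Hunk 5: at line 7 remove [wanv,bud] add [sisic] -> 14 lines: qjgv zwjiu kxph knbnu mkrjl gofg rkoy sisic hhctg tfr vzt bcalt zbzje kwbnp
Hunk 6: at line 1 remove [zwjiu] add [mzrub,wift] -> 15 lines: qjgv mzrub wift kxph knbnu mkrjl gofg rkoy sisic hhctg tfr vzt bcalt zbzje kwbnp
Final line 11: tfr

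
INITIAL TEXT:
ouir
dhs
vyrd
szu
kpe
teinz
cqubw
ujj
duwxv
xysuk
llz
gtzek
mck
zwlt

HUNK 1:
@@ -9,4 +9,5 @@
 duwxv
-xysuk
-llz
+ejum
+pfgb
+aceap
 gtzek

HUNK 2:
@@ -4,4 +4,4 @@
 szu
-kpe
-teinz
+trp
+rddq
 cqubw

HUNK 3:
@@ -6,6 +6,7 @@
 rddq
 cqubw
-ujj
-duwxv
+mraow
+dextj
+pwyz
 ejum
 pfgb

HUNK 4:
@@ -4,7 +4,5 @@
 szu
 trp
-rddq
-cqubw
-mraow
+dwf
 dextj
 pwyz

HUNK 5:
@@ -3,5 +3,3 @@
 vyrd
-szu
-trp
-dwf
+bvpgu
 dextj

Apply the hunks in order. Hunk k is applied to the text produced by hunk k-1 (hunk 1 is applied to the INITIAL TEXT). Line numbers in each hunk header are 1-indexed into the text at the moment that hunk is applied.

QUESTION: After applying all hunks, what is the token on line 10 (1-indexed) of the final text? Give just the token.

Hunk 1: at line 9 remove [xysuk,llz] add [ejum,pfgb,aceap] -> 15 lines: ouir dhs vyrd szu kpe teinz cqubw ujj duwxv ejum pfgb aceap gtzek mck zwlt
Hunk 2: at line 4 remove [kpe,teinz] add [trp,rddq] -> 15 lines: ouir dhs vyrd szu trp rddq cqubw ujj duwxv ejum pfgb aceap gtzek mck zwlt
Hunk 3: at line 6 remove [ujj,duwxv] add [mraow,dextj,pwyz] -> 16 lines: ouir dhs vyrd szu trp rddq cqubw mraow dextj pwyz ejum pfgb aceap gtzek mck zwlt
Hunk 4: at line 4 remove [rddq,cqubw,mraow] add [dwf] -> 14 lines: ouir dhs vyrd szu trp dwf dextj pwyz ejum pfgb aceap gtzek mck zwlt
Hunk 5: at line 3 remove [szu,trp,dwf] add [bvpgu] -> 12 lines: ouir dhs vyrd bvpgu dextj pwyz ejum pfgb aceap gtzek mck zwlt
Final line 10: gtzek

Answer: gtzek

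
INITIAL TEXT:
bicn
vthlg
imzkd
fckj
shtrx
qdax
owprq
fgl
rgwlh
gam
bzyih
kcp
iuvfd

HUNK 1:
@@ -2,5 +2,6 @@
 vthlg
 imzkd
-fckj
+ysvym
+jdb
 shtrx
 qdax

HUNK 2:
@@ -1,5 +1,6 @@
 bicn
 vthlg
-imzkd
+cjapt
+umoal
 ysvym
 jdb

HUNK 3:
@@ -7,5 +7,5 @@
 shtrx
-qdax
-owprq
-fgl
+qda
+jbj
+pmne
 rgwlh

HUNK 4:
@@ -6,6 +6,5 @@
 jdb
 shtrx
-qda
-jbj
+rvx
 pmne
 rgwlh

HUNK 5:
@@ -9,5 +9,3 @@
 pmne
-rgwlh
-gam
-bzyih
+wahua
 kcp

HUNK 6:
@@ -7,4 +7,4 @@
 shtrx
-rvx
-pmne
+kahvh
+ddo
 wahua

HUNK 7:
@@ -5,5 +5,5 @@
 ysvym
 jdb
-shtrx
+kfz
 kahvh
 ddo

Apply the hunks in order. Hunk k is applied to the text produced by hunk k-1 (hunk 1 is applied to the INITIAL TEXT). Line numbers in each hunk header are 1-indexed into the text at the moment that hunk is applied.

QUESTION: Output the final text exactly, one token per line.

Answer: bicn
vthlg
cjapt
umoal
ysvym
jdb
kfz
kahvh
ddo
wahua
kcp
iuvfd

Derivation:
Hunk 1: at line 2 remove [fckj] add [ysvym,jdb] -> 14 lines: bicn vthlg imzkd ysvym jdb shtrx qdax owprq fgl rgwlh gam bzyih kcp iuvfd
Hunk 2: at line 1 remove [imzkd] add [cjapt,umoal] -> 15 lines: bicn vthlg cjapt umoal ysvym jdb shtrx qdax owprq fgl rgwlh gam bzyih kcp iuvfd
Hunk 3: at line 7 remove [qdax,owprq,fgl] add [qda,jbj,pmne] -> 15 lines: bicn vthlg cjapt umoal ysvym jdb shtrx qda jbj pmne rgwlh gam bzyih kcp iuvfd
Hunk 4: at line 6 remove [qda,jbj] add [rvx] -> 14 lines: bicn vthlg cjapt umoal ysvym jdb shtrx rvx pmne rgwlh gam bzyih kcp iuvfd
Hunk 5: at line 9 remove [rgwlh,gam,bzyih] add [wahua] -> 12 lines: bicn vthlg cjapt umoal ysvym jdb shtrx rvx pmne wahua kcp iuvfd
Hunk 6: at line 7 remove [rvx,pmne] add [kahvh,ddo] -> 12 lines: bicn vthlg cjapt umoal ysvym jdb shtrx kahvh ddo wahua kcp iuvfd
Hunk 7: at line 5 remove [shtrx] add [kfz] -> 12 lines: bicn vthlg cjapt umoal ysvym jdb kfz kahvh ddo wahua kcp iuvfd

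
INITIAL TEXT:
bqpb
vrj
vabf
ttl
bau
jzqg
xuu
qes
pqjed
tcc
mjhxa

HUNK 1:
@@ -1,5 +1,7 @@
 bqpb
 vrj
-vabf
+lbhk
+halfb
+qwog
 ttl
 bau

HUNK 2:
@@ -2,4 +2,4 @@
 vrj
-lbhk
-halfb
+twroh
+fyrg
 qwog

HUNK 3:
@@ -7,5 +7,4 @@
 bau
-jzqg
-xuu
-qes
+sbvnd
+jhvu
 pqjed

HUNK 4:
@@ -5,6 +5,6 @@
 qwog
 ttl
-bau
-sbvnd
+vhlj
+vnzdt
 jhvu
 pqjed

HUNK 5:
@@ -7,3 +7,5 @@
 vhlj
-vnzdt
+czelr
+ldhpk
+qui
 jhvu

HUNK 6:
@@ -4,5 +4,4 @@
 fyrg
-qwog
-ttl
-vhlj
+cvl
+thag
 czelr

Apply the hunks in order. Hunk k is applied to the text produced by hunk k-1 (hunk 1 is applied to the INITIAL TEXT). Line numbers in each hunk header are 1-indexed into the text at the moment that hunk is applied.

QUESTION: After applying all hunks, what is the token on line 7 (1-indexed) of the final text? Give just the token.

Answer: czelr

Derivation:
Hunk 1: at line 1 remove [vabf] add [lbhk,halfb,qwog] -> 13 lines: bqpb vrj lbhk halfb qwog ttl bau jzqg xuu qes pqjed tcc mjhxa
Hunk 2: at line 2 remove [lbhk,halfb] add [twroh,fyrg] -> 13 lines: bqpb vrj twroh fyrg qwog ttl bau jzqg xuu qes pqjed tcc mjhxa
Hunk 3: at line 7 remove [jzqg,xuu,qes] add [sbvnd,jhvu] -> 12 lines: bqpb vrj twroh fyrg qwog ttl bau sbvnd jhvu pqjed tcc mjhxa
Hunk 4: at line 5 remove [bau,sbvnd] add [vhlj,vnzdt] -> 12 lines: bqpb vrj twroh fyrg qwog ttl vhlj vnzdt jhvu pqjed tcc mjhxa
Hunk 5: at line 7 remove [vnzdt] add [czelr,ldhpk,qui] -> 14 lines: bqpb vrj twroh fyrg qwog ttl vhlj czelr ldhpk qui jhvu pqjed tcc mjhxa
Hunk 6: at line 4 remove [qwog,ttl,vhlj] add [cvl,thag] -> 13 lines: bqpb vrj twroh fyrg cvl thag czelr ldhpk qui jhvu pqjed tcc mjhxa
Final line 7: czelr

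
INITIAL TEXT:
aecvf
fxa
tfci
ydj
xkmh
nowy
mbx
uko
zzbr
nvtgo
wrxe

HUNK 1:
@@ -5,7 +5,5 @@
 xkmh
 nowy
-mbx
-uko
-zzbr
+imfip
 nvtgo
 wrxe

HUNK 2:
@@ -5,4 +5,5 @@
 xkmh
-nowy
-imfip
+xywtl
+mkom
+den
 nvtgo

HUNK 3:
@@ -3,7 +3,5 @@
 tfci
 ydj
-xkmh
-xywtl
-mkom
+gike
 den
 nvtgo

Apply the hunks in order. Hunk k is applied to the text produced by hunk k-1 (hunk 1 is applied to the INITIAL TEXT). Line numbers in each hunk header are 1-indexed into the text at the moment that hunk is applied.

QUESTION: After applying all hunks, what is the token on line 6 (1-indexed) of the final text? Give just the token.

Hunk 1: at line 5 remove [mbx,uko,zzbr] add [imfip] -> 9 lines: aecvf fxa tfci ydj xkmh nowy imfip nvtgo wrxe
Hunk 2: at line 5 remove [nowy,imfip] add [xywtl,mkom,den] -> 10 lines: aecvf fxa tfci ydj xkmh xywtl mkom den nvtgo wrxe
Hunk 3: at line 3 remove [xkmh,xywtl,mkom] add [gike] -> 8 lines: aecvf fxa tfci ydj gike den nvtgo wrxe
Final line 6: den

Answer: den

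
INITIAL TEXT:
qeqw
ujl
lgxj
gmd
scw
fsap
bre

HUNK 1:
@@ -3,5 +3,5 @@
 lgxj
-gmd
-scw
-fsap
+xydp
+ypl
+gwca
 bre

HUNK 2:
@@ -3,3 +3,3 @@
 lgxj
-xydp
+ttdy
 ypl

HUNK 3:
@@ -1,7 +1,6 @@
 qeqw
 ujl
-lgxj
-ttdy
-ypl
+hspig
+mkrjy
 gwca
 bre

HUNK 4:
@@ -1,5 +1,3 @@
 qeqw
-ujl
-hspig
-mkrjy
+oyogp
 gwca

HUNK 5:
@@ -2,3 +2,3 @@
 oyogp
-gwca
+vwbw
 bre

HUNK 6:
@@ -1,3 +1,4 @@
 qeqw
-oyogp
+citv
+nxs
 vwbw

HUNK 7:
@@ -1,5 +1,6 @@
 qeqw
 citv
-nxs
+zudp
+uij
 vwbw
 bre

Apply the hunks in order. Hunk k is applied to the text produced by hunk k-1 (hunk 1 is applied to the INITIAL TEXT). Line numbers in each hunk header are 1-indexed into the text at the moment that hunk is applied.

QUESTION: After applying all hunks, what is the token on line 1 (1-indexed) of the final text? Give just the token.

Answer: qeqw

Derivation:
Hunk 1: at line 3 remove [gmd,scw,fsap] add [xydp,ypl,gwca] -> 7 lines: qeqw ujl lgxj xydp ypl gwca bre
Hunk 2: at line 3 remove [xydp] add [ttdy] -> 7 lines: qeqw ujl lgxj ttdy ypl gwca bre
Hunk 3: at line 1 remove [lgxj,ttdy,ypl] add [hspig,mkrjy] -> 6 lines: qeqw ujl hspig mkrjy gwca bre
Hunk 4: at line 1 remove [ujl,hspig,mkrjy] add [oyogp] -> 4 lines: qeqw oyogp gwca bre
Hunk 5: at line 2 remove [gwca] add [vwbw] -> 4 lines: qeqw oyogp vwbw bre
Hunk 6: at line 1 remove [oyogp] add [citv,nxs] -> 5 lines: qeqw citv nxs vwbw bre
Hunk 7: at line 1 remove [nxs] add [zudp,uij] -> 6 lines: qeqw citv zudp uij vwbw bre
Final line 1: qeqw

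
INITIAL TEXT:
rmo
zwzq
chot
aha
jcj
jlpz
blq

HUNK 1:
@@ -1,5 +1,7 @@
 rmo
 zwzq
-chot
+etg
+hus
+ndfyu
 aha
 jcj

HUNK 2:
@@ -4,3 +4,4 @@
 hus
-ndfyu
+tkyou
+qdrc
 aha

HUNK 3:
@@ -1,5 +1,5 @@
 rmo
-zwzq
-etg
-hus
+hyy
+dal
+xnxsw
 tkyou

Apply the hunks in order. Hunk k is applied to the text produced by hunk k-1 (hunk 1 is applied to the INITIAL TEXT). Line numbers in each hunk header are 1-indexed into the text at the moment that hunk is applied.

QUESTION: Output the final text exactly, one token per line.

Answer: rmo
hyy
dal
xnxsw
tkyou
qdrc
aha
jcj
jlpz
blq

Derivation:
Hunk 1: at line 1 remove [chot] add [etg,hus,ndfyu] -> 9 lines: rmo zwzq etg hus ndfyu aha jcj jlpz blq
Hunk 2: at line 4 remove [ndfyu] add [tkyou,qdrc] -> 10 lines: rmo zwzq etg hus tkyou qdrc aha jcj jlpz blq
Hunk 3: at line 1 remove [zwzq,etg,hus] add [hyy,dal,xnxsw] -> 10 lines: rmo hyy dal xnxsw tkyou qdrc aha jcj jlpz blq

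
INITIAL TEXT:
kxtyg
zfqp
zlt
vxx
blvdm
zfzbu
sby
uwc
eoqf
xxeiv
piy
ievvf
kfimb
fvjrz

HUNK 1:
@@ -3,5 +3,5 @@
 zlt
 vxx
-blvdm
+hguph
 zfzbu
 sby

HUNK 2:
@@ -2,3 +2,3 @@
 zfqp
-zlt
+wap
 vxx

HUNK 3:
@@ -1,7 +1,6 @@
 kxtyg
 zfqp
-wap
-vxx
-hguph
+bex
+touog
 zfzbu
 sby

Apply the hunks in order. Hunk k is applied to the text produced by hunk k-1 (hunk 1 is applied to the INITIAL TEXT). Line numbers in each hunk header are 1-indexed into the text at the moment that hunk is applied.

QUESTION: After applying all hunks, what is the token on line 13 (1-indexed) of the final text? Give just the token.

Hunk 1: at line 3 remove [blvdm] add [hguph] -> 14 lines: kxtyg zfqp zlt vxx hguph zfzbu sby uwc eoqf xxeiv piy ievvf kfimb fvjrz
Hunk 2: at line 2 remove [zlt] add [wap] -> 14 lines: kxtyg zfqp wap vxx hguph zfzbu sby uwc eoqf xxeiv piy ievvf kfimb fvjrz
Hunk 3: at line 1 remove [wap,vxx,hguph] add [bex,touog] -> 13 lines: kxtyg zfqp bex touog zfzbu sby uwc eoqf xxeiv piy ievvf kfimb fvjrz
Final line 13: fvjrz

Answer: fvjrz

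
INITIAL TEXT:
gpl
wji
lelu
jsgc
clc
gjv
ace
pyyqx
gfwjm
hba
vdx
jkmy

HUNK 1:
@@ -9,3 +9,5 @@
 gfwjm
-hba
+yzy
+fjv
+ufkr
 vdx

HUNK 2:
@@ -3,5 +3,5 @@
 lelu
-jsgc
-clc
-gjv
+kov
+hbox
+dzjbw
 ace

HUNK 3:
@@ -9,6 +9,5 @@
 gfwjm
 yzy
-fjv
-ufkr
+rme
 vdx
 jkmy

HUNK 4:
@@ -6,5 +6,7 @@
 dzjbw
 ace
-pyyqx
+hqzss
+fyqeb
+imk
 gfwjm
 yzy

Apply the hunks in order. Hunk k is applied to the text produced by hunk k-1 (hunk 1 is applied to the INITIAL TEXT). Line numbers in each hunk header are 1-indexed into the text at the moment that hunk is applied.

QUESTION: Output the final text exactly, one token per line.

Hunk 1: at line 9 remove [hba] add [yzy,fjv,ufkr] -> 14 lines: gpl wji lelu jsgc clc gjv ace pyyqx gfwjm yzy fjv ufkr vdx jkmy
Hunk 2: at line 3 remove [jsgc,clc,gjv] add [kov,hbox,dzjbw] -> 14 lines: gpl wji lelu kov hbox dzjbw ace pyyqx gfwjm yzy fjv ufkr vdx jkmy
Hunk 3: at line 9 remove [fjv,ufkr] add [rme] -> 13 lines: gpl wji lelu kov hbox dzjbw ace pyyqx gfwjm yzy rme vdx jkmy
Hunk 4: at line 6 remove [pyyqx] add [hqzss,fyqeb,imk] -> 15 lines: gpl wji lelu kov hbox dzjbw ace hqzss fyqeb imk gfwjm yzy rme vdx jkmy

Answer: gpl
wji
lelu
kov
hbox
dzjbw
ace
hqzss
fyqeb
imk
gfwjm
yzy
rme
vdx
jkmy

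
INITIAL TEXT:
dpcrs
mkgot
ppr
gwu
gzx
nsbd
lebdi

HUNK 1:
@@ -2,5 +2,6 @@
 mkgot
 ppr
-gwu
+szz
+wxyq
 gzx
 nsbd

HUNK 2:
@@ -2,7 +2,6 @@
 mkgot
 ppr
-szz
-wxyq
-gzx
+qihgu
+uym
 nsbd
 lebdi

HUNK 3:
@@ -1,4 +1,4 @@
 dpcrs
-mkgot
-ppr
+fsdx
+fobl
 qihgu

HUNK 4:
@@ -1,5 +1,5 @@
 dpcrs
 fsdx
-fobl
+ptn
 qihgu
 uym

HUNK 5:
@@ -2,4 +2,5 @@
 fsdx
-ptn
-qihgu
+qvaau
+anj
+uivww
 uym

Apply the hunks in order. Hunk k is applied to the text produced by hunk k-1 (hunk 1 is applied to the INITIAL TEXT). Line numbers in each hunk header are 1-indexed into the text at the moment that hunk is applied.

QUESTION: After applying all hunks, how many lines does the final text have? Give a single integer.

Hunk 1: at line 2 remove [gwu] add [szz,wxyq] -> 8 lines: dpcrs mkgot ppr szz wxyq gzx nsbd lebdi
Hunk 2: at line 2 remove [szz,wxyq,gzx] add [qihgu,uym] -> 7 lines: dpcrs mkgot ppr qihgu uym nsbd lebdi
Hunk 3: at line 1 remove [mkgot,ppr] add [fsdx,fobl] -> 7 lines: dpcrs fsdx fobl qihgu uym nsbd lebdi
Hunk 4: at line 1 remove [fobl] add [ptn] -> 7 lines: dpcrs fsdx ptn qihgu uym nsbd lebdi
Hunk 5: at line 2 remove [ptn,qihgu] add [qvaau,anj,uivww] -> 8 lines: dpcrs fsdx qvaau anj uivww uym nsbd lebdi
Final line count: 8

Answer: 8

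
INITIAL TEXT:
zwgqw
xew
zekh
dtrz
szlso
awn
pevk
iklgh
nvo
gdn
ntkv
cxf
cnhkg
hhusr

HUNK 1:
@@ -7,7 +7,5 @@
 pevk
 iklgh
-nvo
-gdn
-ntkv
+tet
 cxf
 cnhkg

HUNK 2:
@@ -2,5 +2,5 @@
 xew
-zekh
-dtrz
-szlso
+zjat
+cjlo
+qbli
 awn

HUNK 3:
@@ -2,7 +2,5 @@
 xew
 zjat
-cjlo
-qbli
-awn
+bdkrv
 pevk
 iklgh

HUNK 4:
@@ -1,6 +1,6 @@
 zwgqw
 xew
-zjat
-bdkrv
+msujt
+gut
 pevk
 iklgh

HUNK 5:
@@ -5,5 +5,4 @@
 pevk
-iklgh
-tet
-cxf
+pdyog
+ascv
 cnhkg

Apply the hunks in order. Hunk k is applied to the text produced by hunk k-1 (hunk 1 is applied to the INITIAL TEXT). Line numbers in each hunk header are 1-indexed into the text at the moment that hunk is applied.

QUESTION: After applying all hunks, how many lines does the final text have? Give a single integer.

Answer: 9

Derivation:
Hunk 1: at line 7 remove [nvo,gdn,ntkv] add [tet] -> 12 lines: zwgqw xew zekh dtrz szlso awn pevk iklgh tet cxf cnhkg hhusr
Hunk 2: at line 2 remove [zekh,dtrz,szlso] add [zjat,cjlo,qbli] -> 12 lines: zwgqw xew zjat cjlo qbli awn pevk iklgh tet cxf cnhkg hhusr
Hunk 3: at line 2 remove [cjlo,qbli,awn] add [bdkrv] -> 10 lines: zwgqw xew zjat bdkrv pevk iklgh tet cxf cnhkg hhusr
Hunk 4: at line 1 remove [zjat,bdkrv] add [msujt,gut] -> 10 lines: zwgqw xew msujt gut pevk iklgh tet cxf cnhkg hhusr
Hunk 5: at line 5 remove [iklgh,tet,cxf] add [pdyog,ascv] -> 9 lines: zwgqw xew msujt gut pevk pdyog ascv cnhkg hhusr
Final line count: 9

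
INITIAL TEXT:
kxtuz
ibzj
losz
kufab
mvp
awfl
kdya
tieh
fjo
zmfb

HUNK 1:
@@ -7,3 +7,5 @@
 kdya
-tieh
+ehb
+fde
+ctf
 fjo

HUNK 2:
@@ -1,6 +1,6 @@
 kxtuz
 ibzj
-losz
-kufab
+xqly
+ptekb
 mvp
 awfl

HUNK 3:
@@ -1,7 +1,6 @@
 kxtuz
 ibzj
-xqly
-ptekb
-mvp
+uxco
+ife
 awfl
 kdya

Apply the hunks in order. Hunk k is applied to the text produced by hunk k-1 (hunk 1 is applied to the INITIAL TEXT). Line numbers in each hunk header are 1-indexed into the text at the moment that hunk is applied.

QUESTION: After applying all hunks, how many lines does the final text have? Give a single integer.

Answer: 11

Derivation:
Hunk 1: at line 7 remove [tieh] add [ehb,fde,ctf] -> 12 lines: kxtuz ibzj losz kufab mvp awfl kdya ehb fde ctf fjo zmfb
Hunk 2: at line 1 remove [losz,kufab] add [xqly,ptekb] -> 12 lines: kxtuz ibzj xqly ptekb mvp awfl kdya ehb fde ctf fjo zmfb
Hunk 3: at line 1 remove [xqly,ptekb,mvp] add [uxco,ife] -> 11 lines: kxtuz ibzj uxco ife awfl kdya ehb fde ctf fjo zmfb
Final line count: 11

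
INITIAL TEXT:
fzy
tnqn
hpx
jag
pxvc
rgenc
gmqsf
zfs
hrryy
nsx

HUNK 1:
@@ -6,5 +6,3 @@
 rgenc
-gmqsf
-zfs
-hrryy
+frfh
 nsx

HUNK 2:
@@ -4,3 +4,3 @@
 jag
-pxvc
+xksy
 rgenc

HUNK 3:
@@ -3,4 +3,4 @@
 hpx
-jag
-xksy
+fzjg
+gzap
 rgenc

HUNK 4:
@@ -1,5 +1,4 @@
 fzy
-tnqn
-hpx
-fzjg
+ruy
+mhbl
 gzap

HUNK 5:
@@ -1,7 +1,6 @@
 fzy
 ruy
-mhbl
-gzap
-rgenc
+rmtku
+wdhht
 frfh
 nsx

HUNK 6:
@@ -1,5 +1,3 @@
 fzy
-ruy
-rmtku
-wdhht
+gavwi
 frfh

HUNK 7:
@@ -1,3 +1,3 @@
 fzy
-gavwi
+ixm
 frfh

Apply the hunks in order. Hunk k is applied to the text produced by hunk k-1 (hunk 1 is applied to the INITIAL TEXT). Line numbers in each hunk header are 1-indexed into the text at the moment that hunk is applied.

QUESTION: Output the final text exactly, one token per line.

Hunk 1: at line 6 remove [gmqsf,zfs,hrryy] add [frfh] -> 8 lines: fzy tnqn hpx jag pxvc rgenc frfh nsx
Hunk 2: at line 4 remove [pxvc] add [xksy] -> 8 lines: fzy tnqn hpx jag xksy rgenc frfh nsx
Hunk 3: at line 3 remove [jag,xksy] add [fzjg,gzap] -> 8 lines: fzy tnqn hpx fzjg gzap rgenc frfh nsx
Hunk 4: at line 1 remove [tnqn,hpx,fzjg] add [ruy,mhbl] -> 7 lines: fzy ruy mhbl gzap rgenc frfh nsx
Hunk 5: at line 1 remove [mhbl,gzap,rgenc] add [rmtku,wdhht] -> 6 lines: fzy ruy rmtku wdhht frfh nsx
Hunk 6: at line 1 remove [ruy,rmtku,wdhht] add [gavwi] -> 4 lines: fzy gavwi frfh nsx
Hunk 7: at line 1 remove [gavwi] add [ixm] -> 4 lines: fzy ixm frfh nsx

Answer: fzy
ixm
frfh
nsx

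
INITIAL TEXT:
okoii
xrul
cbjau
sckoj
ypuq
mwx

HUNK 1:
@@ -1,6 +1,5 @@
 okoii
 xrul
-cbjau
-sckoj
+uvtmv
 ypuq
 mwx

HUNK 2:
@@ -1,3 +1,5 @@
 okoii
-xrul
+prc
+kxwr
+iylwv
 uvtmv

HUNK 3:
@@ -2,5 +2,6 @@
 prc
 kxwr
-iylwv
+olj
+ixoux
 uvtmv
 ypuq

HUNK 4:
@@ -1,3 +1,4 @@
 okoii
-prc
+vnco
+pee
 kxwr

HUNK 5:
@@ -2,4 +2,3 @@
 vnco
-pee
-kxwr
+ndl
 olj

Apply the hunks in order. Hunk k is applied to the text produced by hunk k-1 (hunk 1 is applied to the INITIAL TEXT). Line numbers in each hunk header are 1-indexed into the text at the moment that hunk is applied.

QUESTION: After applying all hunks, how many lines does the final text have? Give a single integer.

Hunk 1: at line 1 remove [cbjau,sckoj] add [uvtmv] -> 5 lines: okoii xrul uvtmv ypuq mwx
Hunk 2: at line 1 remove [xrul] add [prc,kxwr,iylwv] -> 7 lines: okoii prc kxwr iylwv uvtmv ypuq mwx
Hunk 3: at line 2 remove [iylwv] add [olj,ixoux] -> 8 lines: okoii prc kxwr olj ixoux uvtmv ypuq mwx
Hunk 4: at line 1 remove [prc] add [vnco,pee] -> 9 lines: okoii vnco pee kxwr olj ixoux uvtmv ypuq mwx
Hunk 5: at line 2 remove [pee,kxwr] add [ndl] -> 8 lines: okoii vnco ndl olj ixoux uvtmv ypuq mwx
Final line count: 8

Answer: 8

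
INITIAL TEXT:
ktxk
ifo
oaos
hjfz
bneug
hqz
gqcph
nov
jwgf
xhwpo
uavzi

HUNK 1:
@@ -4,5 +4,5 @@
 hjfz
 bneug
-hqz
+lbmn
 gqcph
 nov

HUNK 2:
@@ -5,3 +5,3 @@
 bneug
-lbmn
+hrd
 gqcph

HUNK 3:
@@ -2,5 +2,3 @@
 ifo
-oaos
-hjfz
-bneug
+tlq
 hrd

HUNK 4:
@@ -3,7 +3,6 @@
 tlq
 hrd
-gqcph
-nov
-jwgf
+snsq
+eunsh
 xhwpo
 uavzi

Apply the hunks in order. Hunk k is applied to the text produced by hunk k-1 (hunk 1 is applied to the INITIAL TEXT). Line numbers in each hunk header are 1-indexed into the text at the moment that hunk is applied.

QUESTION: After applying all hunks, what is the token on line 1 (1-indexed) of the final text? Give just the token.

Hunk 1: at line 4 remove [hqz] add [lbmn] -> 11 lines: ktxk ifo oaos hjfz bneug lbmn gqcph nov jwgf xhwpo uavzi
Hunk 2: at line 5 remove [lbmn] add [hrd] -> 11 lines: ktxk ifo oaos hjfz bneug hrd gqcph nov jwgf xhwpo uavzi
Hunk 3: at line 2 remove [oaos,hjfz,bneug] add [tlq] -> 9 lines: ktxk ifo tlq hrd gqcph nov jwgf xhwpo uavzi
Hunk 4: at line 3 remove [gqcph,nov,jwgf] add [snsq,eunsh] -> 8 lines: ktxk ifo tlq hrd snsq eunsh xhwpo uavzi
Final line 1: ktxk

Answer: ktxk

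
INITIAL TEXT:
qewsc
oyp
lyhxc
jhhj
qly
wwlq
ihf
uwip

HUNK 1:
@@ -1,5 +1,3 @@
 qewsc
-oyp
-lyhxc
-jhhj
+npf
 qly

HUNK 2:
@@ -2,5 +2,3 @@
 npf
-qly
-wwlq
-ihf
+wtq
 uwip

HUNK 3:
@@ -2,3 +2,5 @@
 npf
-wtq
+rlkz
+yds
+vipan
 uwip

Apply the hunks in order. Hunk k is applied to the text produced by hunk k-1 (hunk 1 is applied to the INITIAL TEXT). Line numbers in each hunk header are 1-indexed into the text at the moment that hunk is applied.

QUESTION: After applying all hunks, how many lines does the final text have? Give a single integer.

Answer: 6

Derivation:
Hunk 1: at line 1 remove [oyp,lyhxc,jhhj] add [npf] -> 6 lines: qewsc npf qly wwlq ihf uwip
Hunk 2: at line 2 remove [qly,wwlq,ihf] add [wtq] -> 4 lines: qewsc npf wtq uwip
Hunk 3: at line 2 remove [wtq] add [rlkz,yds,vipan] -> 6 lines: qewsc npf rlkz yds vipan uwip
Final line count: 6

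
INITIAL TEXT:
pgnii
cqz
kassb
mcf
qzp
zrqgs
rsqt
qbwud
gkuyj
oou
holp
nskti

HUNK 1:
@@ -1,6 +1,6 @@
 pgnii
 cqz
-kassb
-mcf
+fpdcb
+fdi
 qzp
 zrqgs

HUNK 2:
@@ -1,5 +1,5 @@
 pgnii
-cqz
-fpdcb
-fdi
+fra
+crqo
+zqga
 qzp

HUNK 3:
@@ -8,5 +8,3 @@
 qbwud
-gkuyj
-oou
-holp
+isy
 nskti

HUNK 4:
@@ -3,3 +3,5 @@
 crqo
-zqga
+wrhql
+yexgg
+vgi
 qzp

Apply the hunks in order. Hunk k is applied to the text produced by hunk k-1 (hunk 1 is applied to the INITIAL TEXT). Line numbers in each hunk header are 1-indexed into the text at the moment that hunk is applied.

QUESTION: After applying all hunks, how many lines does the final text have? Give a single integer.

Hunk 1: at line 1 remove [kassb,mcf] add [fpdcb,fdi] -> 12 lines: pgnii cqz fpdcb fdi qzp zrqgs rsqt qbwud gkuyj oou holp nskti
Hunk 2: at line 1 remove [cqz,fpdcb,fdi] add [fra,crqo,zqga] -> 12 lines: pgnii fra crqo zqga qzp zrqgs rsqt qbwud gkuyj oou holp nskti
Hunk 3: at line 8 remove [gkuyj,oou,holp] add [isy] -> 10 lines: pgnii fra crqo zqga qzp zrqgs rsqt qbwud isy nskti
Hunk 4: at line 3 remove [zqga] add [wrhql,yexgg,vgi] -> 12 lines: pgnii fra crqo wrhql yexgg vgi qzp zrqgs rsqt qbwud isy nskti
Final line count: 12

Answer: 12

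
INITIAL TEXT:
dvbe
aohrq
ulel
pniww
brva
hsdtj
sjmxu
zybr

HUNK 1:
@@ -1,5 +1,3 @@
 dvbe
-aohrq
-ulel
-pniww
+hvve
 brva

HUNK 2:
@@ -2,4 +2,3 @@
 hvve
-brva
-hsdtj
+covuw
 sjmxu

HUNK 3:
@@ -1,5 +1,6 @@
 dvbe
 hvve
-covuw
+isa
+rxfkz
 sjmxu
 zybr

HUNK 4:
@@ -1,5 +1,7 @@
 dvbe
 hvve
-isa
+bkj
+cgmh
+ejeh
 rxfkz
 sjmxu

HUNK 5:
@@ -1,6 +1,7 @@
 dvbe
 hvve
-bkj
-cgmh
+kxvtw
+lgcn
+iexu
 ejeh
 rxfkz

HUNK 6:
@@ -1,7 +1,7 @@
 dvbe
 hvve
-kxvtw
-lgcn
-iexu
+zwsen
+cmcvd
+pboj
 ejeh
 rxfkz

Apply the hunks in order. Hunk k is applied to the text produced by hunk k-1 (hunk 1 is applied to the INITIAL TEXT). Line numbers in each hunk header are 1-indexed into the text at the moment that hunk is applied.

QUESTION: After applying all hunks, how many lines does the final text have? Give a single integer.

Hunk 1: at line 1 remove [aohrq,ulel,pniww] add [hvve] -> 6 lines: dvbe hvve brva hsdtj sjmxu zybr
Hunk 2: at line 2 remove [brva,hsdtj] add [covuw] -> 5 lines: dvbe hvve covuw sjmxu zybr
Hunk 3: at line 1 remove [covuw] add [isa,rxfkz] -> 6 lines: dvbe hvve isa rxfkz sjmxu zybr
Hunk 4: at line 1 remove [isa] add [bkj,cgmh,ejeh] -> 8 lines: dvbe hvve bkj cgmh ejeh rxfkz sjmxu zybr
Hunk 5: at line 1 remove [bkj,cgmh] add [kxvtw,lgcn,iexu] -> 9 lines: dvbe hvve kxvtw lgcn iexu ejeh rxfkz sjmxu zybr
Hunk 6: at line 1 remove [kxvtw,lgcn,iexu] add [zwsen,cmcvd,pboj] -> 9 lines: dvbe hvve zwsen cmcvd pboj ejeh rxfkz sjmxu zybr
Final line count: 9

Answer: 9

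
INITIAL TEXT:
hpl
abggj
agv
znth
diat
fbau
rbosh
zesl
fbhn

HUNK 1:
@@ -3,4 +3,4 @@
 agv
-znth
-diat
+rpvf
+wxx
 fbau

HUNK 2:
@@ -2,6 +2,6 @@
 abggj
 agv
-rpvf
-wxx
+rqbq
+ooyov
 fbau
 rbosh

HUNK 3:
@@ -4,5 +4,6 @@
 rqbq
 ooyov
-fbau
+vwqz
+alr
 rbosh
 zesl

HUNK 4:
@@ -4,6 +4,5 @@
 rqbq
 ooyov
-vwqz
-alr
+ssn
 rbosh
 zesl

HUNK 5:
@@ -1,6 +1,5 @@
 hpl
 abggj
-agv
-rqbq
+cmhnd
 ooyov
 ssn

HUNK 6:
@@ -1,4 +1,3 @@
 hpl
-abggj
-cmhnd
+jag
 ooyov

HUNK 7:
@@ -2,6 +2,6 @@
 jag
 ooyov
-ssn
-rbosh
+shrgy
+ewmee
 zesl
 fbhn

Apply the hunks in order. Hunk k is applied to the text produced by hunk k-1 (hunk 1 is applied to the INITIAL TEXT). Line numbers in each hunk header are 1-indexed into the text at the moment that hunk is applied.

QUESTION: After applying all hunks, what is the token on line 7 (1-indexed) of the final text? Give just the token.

Answer: fbhn

Derivation:
Hunk 1: at line 3 remove [znth,diat] add [rpvf,wxx] -> 9 lines: hpl abggj agv rpvf wxx fbau rbosh zesl fbhn
Hunk 2: at line 2 remove [rpvf,wxx] add [rqbq,ooyov] -> 9 lines: hpl abggj agv rqbq ooyov fbau rbosh zesl fbhn
Hunk 3: at line 4 remove [fbau] add [vwqz,alr] -> 10 lines: hpl abggj agv rqbq ooyov vwqz alr rbosh zesl fbhn
Hunk 4: at line 4 remove [vwqz,alr] add [ssn] -> 9 lines: hpl abggj agv rqbq ooyov ssn rbosh zesl fbhn
Hunk 5: at line 1 remove [agv,rqbq] add [cmhnd] -> 8 lines: hpl abggj cmhnd ooyov ssn rbosh zesl fbhn
Hunk 6: at line 1 remove [abggj,cmhnd] add [jag] -> 7 lines: hpl jag ooyov ssn rbosh zesl fbhn
Hunk 7: at line 2 remove [ssn,rbosh] add [shrgy,ewmee] -> 7 lines: hpl jag ooyov shrgy ewmee zesl fbhn
Final line 7: fbhn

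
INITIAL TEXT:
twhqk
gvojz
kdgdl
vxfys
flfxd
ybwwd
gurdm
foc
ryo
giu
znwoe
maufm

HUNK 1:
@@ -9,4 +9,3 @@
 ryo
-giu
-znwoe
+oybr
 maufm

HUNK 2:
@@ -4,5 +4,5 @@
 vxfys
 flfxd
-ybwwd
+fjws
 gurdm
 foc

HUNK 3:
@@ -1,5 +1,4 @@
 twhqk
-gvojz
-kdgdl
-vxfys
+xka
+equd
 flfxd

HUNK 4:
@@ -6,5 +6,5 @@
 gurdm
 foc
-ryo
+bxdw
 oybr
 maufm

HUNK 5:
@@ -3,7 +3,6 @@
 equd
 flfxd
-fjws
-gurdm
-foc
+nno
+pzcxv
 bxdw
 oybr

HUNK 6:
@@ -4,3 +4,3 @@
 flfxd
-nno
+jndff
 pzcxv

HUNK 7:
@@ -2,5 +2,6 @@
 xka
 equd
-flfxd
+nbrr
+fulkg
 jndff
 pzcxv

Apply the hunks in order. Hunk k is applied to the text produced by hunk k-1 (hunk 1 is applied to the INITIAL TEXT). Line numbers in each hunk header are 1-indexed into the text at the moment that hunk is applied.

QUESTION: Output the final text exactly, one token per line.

Hunk 1: at line 9 remove [giu,znwoe] add [oybr] -> 11 lines: twhqk gvojz kdgdl vxfys flfxd ybwwd gurdm foc ryo oybr maufm
Hunk 2: at line 4 remove [ybwwd] add [fjws] -> 11 lines: twhqk gvojz kdgdl vxfys flfxd fjws gurdm foc ryo oybr maufm
Hunk 3: at line 1 remove [gvojz,kdgdl,vxfys] add [xka,equd] -> 10 lines: twhqk xka equd flfxd fjws gurdm foc ryo oybr maufm
Hunk 4: at line 6 remove [ryo] add [bxdw] -> 10 lines: twhqk xka equd flfxd fjws gurdm foc bxdw oybr maufm
Hunk 5: at line 3 remove [fjws,gurdm,foc] add [nno,pzcxv] -> 9 lines: twhqk xka equd flfxd nno pzcxv bxdw oybr maufm
Hunk 6: at line 4 remove [nno] add [jndff] -> 9 lines: twhqk xka equd flfxd jndff pzcxv bxdw oybr maufm
Hunk 7: at line 2 remove [flfxd] add [nbrr,fulkg] -> 10 lines: twhqk xka equd nbrr fulkg jndff pzcxv bxdw oybr maufm

Answer: twhqk
xka
equd
nbrr
fulkg
jndff
pzcxv
bxdw
oybr
maufm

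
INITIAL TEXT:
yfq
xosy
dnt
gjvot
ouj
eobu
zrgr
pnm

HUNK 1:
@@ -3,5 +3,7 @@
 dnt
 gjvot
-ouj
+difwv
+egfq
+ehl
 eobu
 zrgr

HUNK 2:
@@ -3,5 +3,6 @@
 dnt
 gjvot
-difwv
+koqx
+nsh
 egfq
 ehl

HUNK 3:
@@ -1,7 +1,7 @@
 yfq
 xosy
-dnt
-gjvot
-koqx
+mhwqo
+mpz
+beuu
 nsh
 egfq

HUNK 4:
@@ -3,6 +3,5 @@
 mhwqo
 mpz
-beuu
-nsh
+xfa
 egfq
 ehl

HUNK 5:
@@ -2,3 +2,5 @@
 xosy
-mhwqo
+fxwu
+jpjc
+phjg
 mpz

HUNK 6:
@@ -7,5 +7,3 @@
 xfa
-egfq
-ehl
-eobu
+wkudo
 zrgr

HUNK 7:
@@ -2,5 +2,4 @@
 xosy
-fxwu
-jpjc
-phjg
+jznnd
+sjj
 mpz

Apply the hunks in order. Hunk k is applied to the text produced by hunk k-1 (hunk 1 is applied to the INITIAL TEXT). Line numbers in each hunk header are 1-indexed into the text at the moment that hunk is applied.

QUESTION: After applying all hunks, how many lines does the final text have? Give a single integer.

Hunk 1: at line 3 remove [ouj] add [difwv,egfq,ehl] -> 10 lines: yfq xosy dnt gjvot difwv egfq ehl eobu zrgr pnm
Hunk 2: at line 3 remove [difwv] add [koqx,nsh] -> 11 lines: yfq xosy dnt gjvot koqx nsh egfq ehl eobu zrgr pnm
Hunk 3: at line 1 remove [dnt,gjvot,koqx] add [mhwqo,mpz,beuu] -> 11 lines: yfq xosy mhwqo mpz beuu nsh egfq ehl eobu zrgr pnm
Hunk 4: at line 3 remove [beuu,nsh] add [xfa] -> 10 lines: yfq xosy mhwqo mpz xfa egfq ehl eobu zrgr pnm
Hunk 5: at line 2 remove [mhwqo] add [fxwu,jpjc,phjg] -> 12 lines: yfq xosy fxwu jpjc phjg mpz xfa egfq ehl eobu zrgr pnm
Hunk 6: at line 7 remove [egfq,ehl,eobu] add [wkudo] -> 10 lines: yfq xosy fxwu jpjc phjg mpz xfa wkudo zrgr pnm
Hunk 7: at line 2 remove [fxwu,jpjc,phjg] add [jznnd,sjj] -> 9 lines: yfq xosy jznnd sjj mpz xfa wkudo zrgr pnm
Final line count: 9

Answer: 9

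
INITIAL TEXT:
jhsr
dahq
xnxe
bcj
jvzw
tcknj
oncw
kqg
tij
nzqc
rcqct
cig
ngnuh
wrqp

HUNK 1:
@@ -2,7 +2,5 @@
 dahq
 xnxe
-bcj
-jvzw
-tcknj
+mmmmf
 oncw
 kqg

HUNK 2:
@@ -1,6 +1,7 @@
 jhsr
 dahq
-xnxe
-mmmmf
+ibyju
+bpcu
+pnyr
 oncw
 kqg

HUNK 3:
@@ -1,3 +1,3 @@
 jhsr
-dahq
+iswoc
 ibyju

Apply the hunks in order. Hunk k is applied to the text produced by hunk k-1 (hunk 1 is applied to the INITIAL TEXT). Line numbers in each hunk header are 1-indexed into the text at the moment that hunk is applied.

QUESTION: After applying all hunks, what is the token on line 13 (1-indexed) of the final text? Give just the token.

Answer: wrqp

Derivation:
Hunk 1: at line 2 remove [bcj,jvzw,tcknj] add [mmmmf] -> 12 lines: jhsr dahq xnxe mmmmf oncw kqg tij nzqc rcqct cig ngnuh wrqp
Hunk 2: at line 1 remove [xnxe,mmmmf] add [ibyju,bpcu,pnyr] -> 13 lines: jhsr dahq ibyju bpcu pnyr oncw kqg tij nzqc rcqct cig ngnuh wrqp
Hunk 3: at line 1 remove [dahq] add [iswoc] -> 13 lines: jhsr iswoc ibyju bpcu pnyr oncw kqg tij nzqc rcqct cig ngnuh wrqp
Final line 13: wrqp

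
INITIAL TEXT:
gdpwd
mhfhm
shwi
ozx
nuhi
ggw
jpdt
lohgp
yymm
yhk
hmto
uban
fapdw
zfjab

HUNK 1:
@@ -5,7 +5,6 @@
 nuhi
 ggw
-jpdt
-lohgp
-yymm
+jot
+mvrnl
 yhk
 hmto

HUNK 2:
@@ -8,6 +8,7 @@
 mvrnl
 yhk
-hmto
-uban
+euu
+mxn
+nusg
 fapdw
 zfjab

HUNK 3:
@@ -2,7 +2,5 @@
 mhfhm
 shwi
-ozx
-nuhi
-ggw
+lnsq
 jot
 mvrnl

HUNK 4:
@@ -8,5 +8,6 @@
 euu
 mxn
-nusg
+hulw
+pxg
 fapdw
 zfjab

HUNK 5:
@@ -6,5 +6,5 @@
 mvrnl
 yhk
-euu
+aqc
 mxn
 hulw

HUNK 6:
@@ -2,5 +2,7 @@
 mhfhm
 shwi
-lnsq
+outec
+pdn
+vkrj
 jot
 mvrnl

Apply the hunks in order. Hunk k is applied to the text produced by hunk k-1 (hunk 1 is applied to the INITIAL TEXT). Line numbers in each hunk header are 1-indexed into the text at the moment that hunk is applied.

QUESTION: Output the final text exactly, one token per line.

Hunk 1: at line 5 remove [jpdt,lohgp,yymm] add [jot,mvrnl] -> 13 lines: gdpwd mhfhm shwi ozx nuhi ggw jot mvrnl yhk hmto uban fapdw zfjab
Hunk 2: at line 8 remove [hmto,uban] add [euu,mxn,nusg] -> 14 lines: gdpwd mhfhm shwi ozx nuhi ggw jot mvrnl yhk euu mxn nusg fapdw zfjab
Hunk 3: at line 2 remove [ozx,nuhi,ggw] add [lnsq] -> 12 lines: gdpwd mhfhm shwi lnsq jot mvrnl yhk euu mxn nusg fapdw zfjab
Hunk 4: at line 8 remove [nusg] add [hulw,pxg] -> 13 lines: gdpwd mhfhm shwi lnsq jot mvrnl yhk euu mxn hulw pxg fapdw zfjab
Hunk 5: at line 6 remove [euu] add [aqc] -> 13 lines: gdpwd mhfhm shwi lnsq jot mvrnl yhk aqc mxn hulw pxg fapdw zfjab
Hunk 6: at line 2 remove [lnsq] add [outec,pdn,vkrj] -> 15 lines: gdpwd mhfhm shwi outec pdn vkrj jot mvrnl yhk aqc mxn hulw pxg fapdw zfjab

Answer: gdpwd
mhfhm
shwi
outec
pdn
vkrj
jot
mvrnl
yhk
aqc
mxn
hulw
pxg
fapdw
zfjab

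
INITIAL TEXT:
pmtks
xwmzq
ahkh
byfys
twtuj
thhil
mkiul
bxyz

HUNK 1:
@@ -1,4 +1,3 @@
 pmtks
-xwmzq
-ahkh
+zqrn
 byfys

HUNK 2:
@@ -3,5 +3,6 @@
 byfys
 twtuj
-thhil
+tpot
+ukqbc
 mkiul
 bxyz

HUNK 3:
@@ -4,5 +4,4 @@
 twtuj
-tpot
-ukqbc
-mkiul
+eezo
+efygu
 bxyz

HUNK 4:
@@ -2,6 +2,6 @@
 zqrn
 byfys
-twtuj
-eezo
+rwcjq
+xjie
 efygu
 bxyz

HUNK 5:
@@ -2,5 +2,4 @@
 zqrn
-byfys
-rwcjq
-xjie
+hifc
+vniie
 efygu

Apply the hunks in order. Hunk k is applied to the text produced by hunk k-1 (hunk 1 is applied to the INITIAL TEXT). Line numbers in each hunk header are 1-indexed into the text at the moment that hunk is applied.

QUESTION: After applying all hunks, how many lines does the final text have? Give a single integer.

Hunk 1: at line 1 remove [xwmzq,ahkh] add [zqrn] -> 7 lines: pmtks zqrn byfys twtuj thhil mkiul bxyz
Hunk 2: at line 3 remove [thhil] add [tpot,ukqbc] -> 8 lines: pmtks zqrn byfys twtuj tpot ukqbc mkiul bxyz
Hunk 3: at line 4 remove [tpot,ukqbc,mkiul] add [eezo,efygu] -> 7 lines: pmtks zqrn byfys twtuj eezo efygu bxyz
Hunk 4: at line 2 remove [twtuj,eezo] add [rwcjq,xjie] -> 7 lines: pmtks zqrn byfys rwcjq xjie efygu bxyz
Hunk 5: at line 2 remove [byfys,rwcjq,xjie] add [hifc,vniie] -> 6 lines: pmtks zqrn hifc vniie efygu bxyz
Final line count: 6

Answer: 6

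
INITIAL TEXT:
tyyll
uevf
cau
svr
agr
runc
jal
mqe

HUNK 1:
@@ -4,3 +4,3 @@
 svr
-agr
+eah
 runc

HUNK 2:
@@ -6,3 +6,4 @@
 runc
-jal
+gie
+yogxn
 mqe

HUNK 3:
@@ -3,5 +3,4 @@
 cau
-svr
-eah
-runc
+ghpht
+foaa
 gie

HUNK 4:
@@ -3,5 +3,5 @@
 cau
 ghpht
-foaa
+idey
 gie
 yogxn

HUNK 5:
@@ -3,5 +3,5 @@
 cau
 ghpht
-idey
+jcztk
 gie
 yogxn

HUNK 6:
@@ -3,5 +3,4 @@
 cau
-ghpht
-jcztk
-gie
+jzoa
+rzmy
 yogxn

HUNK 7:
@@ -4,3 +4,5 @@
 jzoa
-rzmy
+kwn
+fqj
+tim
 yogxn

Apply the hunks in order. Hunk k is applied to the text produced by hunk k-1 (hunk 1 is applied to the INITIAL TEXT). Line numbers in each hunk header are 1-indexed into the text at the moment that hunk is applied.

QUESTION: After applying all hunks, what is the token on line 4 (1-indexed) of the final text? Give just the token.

Hunk 1: at line 4 remove [agr] add [eah] -> 8 lines: tyyll uevf cau svr eah runc jal mqe
Hunk 2: at line 6 remove [jal] add [gie,yogxn] -> 9 lines: tyyll uevf cau svr eah runc gie yogxn mqe
Hunk 3: at line 3 remove [svr,eah,runc] add [ghpht,foaa] -> 8 lines: tyyll uevf cau ghpht foaa gie yogxn mqe
Hunk 4: at line 3 remove [foaa] add [idey] -> 8 lines: tyyll uevf cau ghpht idey gie yogxn mqe
Hunk 5: at line 3 remove [idey] add [jcztk] -> 8 lines: tyyll uevf cau ghpht jcztk gie yogxn mqe
Hunk 6: at line 3 remove [ghpht,jcztk,gie] add [jzoa,rzmy] -> 7 lines: tyyll uevf cau jzoa rzmy yogxn mqe
Hunk 7: at line 4 remove [rzmy] add [kwn,fqj,tim] -> 9 lines: tyyll uevf cau jzoa kwn fqj tim yogxn mqe
Final line 4: jzoa

Answer: jzoa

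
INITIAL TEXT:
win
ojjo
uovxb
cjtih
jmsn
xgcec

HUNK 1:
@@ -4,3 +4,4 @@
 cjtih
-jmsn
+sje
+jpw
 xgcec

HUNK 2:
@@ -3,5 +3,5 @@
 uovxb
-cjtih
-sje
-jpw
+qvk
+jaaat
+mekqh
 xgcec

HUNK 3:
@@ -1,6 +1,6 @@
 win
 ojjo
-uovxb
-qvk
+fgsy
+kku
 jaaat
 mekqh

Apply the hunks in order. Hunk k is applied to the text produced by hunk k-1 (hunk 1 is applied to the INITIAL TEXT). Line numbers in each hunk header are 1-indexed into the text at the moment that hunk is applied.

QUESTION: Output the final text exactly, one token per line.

Answer: win
ojjo
fgsy
kku
jaaat
mekqh
xgcec

Derivation:
Hunk 1: at line 4 remove [jmsn] add [sje,jpw] -> 7 lines: win ojjo uovxb cjtih sje jpw xgcec
Hunk 2: at line 3 remove [cjtih,sje,jpw] add [qvk,jaaat,mekqh] -> 7 lines: win ojjo uovxb qvk jaaat mekqh xgcec
Hunk 3: at line 1 remove [uovxb,qvk] add [fgsy,kku] -> 7 lines: win ojjo fgsy kku jaaat mekqh xgcec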